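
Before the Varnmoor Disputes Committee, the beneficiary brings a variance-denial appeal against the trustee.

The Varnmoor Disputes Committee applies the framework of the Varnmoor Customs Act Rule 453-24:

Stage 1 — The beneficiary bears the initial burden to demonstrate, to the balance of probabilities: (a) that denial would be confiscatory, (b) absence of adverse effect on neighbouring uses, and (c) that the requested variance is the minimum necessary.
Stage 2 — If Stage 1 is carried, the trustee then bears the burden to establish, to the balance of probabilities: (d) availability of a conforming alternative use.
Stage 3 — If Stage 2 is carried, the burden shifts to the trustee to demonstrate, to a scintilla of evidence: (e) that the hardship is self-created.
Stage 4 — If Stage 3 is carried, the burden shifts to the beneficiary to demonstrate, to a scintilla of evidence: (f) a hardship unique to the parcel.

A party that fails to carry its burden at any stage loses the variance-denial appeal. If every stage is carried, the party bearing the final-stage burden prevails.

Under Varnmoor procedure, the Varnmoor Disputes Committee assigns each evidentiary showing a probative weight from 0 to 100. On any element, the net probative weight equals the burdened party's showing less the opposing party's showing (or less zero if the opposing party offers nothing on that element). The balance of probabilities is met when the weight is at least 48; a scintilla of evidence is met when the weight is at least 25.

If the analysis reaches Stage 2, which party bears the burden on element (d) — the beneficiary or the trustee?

trustee

Stage 2's rule assigns the burden to the trustee (to the balance of probabilities).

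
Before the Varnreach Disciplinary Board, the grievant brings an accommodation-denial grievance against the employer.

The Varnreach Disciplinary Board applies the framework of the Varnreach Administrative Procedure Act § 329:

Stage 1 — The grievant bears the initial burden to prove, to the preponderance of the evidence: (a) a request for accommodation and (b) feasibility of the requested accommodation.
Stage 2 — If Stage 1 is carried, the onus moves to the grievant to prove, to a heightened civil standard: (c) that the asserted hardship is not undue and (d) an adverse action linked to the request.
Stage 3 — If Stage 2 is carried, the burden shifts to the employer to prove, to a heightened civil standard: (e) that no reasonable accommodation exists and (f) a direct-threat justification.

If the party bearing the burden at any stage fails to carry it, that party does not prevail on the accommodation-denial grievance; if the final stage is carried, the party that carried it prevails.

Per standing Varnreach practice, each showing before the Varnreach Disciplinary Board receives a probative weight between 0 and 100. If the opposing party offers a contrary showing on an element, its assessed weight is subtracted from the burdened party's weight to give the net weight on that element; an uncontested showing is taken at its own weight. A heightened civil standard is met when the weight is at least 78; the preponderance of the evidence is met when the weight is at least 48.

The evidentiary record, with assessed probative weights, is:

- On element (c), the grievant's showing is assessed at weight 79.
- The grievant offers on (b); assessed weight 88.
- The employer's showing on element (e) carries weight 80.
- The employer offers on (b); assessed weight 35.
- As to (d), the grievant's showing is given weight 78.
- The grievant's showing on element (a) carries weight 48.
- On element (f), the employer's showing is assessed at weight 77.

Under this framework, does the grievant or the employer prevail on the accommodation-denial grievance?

grievant

Stage 1 — burden on grievant; standard: the preponderance of the evidence (weight is at least 48).
    (a): 48 ≥ 48 [met]
    (b): 88 − 35 = 53 ≥ 48 [met]
  Stage 1 carried; the burden remains with the grievant.
Stage 2 — burden on grievant; standard: a heightened civil standard (weight is at least 78).
    (c): 79 ≥ 78 [met]
    (d): 78 ≥ 78 [met]
  The grievant carries Stage 2; the employer now bears the burden.
Stage 3 — burden on employer; standard: a heightened civil standard (weight is at least 78).
    (e): 80 ≥ 78 [met]
    (f): 77 < 78 [not met]
  Not every element is met, so the employer fails to carry Stage 3.
So the grievant prevails.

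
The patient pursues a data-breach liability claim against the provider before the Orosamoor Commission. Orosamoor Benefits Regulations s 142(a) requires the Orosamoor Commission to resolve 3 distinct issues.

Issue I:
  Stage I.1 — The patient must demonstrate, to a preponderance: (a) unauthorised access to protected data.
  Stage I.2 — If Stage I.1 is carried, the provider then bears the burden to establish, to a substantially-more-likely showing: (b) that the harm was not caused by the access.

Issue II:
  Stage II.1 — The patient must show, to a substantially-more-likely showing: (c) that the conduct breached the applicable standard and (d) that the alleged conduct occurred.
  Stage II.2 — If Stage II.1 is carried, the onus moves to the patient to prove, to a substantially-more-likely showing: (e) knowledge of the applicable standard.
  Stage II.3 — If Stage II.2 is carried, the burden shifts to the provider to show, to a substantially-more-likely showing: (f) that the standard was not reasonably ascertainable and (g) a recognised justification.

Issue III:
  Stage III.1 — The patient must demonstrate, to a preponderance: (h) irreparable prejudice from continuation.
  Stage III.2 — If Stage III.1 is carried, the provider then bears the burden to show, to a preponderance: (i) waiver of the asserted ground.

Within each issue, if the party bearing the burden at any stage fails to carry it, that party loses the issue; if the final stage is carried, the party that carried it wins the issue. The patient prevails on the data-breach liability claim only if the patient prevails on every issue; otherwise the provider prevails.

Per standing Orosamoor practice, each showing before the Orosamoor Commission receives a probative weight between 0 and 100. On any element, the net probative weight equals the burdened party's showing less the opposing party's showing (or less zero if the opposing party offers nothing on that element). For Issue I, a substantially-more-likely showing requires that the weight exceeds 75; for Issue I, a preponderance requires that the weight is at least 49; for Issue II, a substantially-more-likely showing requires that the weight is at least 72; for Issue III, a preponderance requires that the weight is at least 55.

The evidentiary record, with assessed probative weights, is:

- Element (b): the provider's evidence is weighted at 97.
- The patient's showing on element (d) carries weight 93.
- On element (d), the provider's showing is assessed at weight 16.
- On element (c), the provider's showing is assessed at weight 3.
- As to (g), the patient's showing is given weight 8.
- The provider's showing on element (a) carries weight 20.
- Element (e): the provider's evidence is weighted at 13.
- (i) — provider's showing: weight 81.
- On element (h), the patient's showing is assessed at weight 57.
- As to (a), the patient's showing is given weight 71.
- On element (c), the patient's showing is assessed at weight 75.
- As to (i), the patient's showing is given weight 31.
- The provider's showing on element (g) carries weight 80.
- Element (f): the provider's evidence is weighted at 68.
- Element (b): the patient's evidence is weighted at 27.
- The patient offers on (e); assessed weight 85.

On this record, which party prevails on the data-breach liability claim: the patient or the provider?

— Issue I —
Stage I.1 (patient, a preponderance, weight is at least 49): (a) net 71−20=51 ≥ 49 — meets.
  The patient carries Stage I.1; the provider now bears the burden.
Stage I.2 (provider, a substantially-more-likely showing, weight exceeds 75): (b) net 97−27=70 ≤ 75 — fails.
  Stage I.2 not carried; the provider fails its burden.
The analysis ends at Stage I.2; the patient prevails on this issue.
— Issue II —
Stage II.1 (patient, a substantially-more-likely showing, weight is at least 72): (c) net 75−3=72 ≥ 72 — meets; (d) net 93−16=77 ≥ 72 — meets.
  Stage II.1 carried; the burden remains with the patient.
Stage II.2 (patient, a substantially-more-likely showing, weight is at least 72): (e) net 85−13=72 ≥ 72 — meets.
  The patient carries Stage II.2; the provider now bears the burden.
Stage II.3 (provider, a substantially-more-likely showing, weight is at least 72): (f) 68 < 72 — fails; (g) net 80−8=72 ≥ 72 — meets.
  Stage II.3 not carried; the provider fails its burden.
So the patient prevails on this issue.
— Issue III —
Stage III.1 (patient, a preponderance, weight is at least 55): (h) 57 ≥ 55 — meets.
  Stage III.1 carried; the burden shifts to the provider.
Stage III.2 (provider, a preponderance, weight is at least 55): (i) net 81−31=50 < 55 — fails.
  The provider does not carry Stage III.2.
The analysis ends at Stage III.2; the patient prevails on this issue.
Per-issue: Issue I → patient; Issue II → patient; Issue III → patient. The patient must prevail on every issue; overall, the patient prevails.

patient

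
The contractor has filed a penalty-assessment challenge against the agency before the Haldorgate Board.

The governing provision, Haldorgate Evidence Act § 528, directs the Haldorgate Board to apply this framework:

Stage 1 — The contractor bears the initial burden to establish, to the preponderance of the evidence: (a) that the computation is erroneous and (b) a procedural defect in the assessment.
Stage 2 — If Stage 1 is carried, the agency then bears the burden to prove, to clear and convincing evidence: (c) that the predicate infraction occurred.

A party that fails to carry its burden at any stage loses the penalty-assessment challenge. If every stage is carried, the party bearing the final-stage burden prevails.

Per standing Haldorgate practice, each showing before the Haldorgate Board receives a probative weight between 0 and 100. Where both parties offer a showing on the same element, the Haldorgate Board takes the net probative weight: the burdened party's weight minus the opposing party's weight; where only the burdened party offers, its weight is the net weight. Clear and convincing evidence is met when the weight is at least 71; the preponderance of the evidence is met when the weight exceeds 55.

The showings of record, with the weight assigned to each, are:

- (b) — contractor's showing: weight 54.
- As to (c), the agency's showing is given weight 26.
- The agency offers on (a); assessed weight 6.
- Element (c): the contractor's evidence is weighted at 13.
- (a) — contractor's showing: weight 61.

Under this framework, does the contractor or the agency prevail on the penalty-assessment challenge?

At Stage 1 the contractor must meet the preponderance of the evidence (weight exceeds 55): on (a) the weight is 61 less the opposing 6 gives net 55, which does not exceed 55, so (a) does not meet the standard; on (b) the weight is 54, which does not exceed 55, so (b) does not meet the standard.
  Not every element is met, so the contractor fails to carry Stage 1.
So the agency prevails.

agency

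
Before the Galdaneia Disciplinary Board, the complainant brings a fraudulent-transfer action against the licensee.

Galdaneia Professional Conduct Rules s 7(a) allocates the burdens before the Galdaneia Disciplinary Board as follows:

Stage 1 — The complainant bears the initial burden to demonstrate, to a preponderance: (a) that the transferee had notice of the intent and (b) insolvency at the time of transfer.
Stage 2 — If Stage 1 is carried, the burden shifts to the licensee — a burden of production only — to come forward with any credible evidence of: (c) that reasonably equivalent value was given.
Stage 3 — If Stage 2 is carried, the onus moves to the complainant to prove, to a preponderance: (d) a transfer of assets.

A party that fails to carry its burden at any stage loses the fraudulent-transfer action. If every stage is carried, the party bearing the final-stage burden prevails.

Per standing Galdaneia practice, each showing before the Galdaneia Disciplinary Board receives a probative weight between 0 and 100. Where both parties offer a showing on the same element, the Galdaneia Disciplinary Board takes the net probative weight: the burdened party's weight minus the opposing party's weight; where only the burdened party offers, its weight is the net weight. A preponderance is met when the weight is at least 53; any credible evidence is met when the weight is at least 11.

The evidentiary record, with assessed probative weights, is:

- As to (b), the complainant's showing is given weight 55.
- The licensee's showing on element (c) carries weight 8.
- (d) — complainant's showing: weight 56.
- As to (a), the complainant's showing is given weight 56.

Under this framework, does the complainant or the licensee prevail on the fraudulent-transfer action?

complainant

Stage 1 (complainant, a preponderance, weight is at least 53): (a) 56 ≥ 53 — meets; (b) 55 ≥ 53 — meets.
  Stage 1 is satisfied; the onus moves to the licensee.
Stage 2 (licensee, any credible evidence, weight is at least 11): (c) 8 < 11 — fails.
  The licensee does not carry Stage 2.
So the complainant prevails.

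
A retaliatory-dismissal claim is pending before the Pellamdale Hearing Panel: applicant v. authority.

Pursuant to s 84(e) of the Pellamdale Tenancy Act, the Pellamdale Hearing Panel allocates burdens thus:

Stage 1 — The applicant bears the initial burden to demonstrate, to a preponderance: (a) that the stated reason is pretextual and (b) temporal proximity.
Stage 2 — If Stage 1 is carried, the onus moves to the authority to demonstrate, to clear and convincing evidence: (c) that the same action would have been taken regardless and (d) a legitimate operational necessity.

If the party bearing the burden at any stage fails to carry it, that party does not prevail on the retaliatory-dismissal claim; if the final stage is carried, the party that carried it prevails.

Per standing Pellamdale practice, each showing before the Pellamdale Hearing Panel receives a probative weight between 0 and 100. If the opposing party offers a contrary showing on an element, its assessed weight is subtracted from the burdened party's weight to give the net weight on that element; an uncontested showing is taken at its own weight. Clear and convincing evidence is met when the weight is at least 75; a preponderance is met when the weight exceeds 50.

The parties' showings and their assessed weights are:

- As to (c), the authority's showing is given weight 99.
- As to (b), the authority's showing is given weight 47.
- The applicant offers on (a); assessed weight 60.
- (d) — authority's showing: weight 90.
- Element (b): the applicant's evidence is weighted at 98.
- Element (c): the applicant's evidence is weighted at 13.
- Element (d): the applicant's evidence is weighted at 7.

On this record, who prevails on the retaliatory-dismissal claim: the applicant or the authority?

authority

Stage 1 — burden on applicant; standard: a preponderance (weight exceeds 50).
    (a): 60 > 50 [met]
    (b): 98 − 47 = 51 > 50 [met]
  The applicant carries Stage 1; the authority now bears the burden.
Stage 2 — burden on authority; standard: clear and convincing evidence (weight is at least 75).
    (c): 99 − 13 = 86 ≥ 75 [met]
    (d): 90 − 7 = 83 ≥ 75 [met]
  All elements met at the final stage.
Every stage carried; the authority prevails.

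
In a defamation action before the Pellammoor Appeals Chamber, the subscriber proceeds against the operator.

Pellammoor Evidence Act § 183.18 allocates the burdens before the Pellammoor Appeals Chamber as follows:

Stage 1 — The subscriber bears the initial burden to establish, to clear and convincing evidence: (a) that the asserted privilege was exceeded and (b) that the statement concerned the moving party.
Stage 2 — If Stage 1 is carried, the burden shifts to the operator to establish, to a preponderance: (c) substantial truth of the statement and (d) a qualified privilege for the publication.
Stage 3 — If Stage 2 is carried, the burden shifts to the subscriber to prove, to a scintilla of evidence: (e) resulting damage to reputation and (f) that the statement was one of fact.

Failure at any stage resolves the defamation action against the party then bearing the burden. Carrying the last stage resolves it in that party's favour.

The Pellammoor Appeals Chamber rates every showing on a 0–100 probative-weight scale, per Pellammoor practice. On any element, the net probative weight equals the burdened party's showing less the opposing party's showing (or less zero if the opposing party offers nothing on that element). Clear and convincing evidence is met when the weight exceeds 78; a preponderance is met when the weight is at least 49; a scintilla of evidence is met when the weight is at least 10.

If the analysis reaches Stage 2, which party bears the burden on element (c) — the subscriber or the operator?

operator

Stage 2's rule assigns the burden to the operator (to a preponderance).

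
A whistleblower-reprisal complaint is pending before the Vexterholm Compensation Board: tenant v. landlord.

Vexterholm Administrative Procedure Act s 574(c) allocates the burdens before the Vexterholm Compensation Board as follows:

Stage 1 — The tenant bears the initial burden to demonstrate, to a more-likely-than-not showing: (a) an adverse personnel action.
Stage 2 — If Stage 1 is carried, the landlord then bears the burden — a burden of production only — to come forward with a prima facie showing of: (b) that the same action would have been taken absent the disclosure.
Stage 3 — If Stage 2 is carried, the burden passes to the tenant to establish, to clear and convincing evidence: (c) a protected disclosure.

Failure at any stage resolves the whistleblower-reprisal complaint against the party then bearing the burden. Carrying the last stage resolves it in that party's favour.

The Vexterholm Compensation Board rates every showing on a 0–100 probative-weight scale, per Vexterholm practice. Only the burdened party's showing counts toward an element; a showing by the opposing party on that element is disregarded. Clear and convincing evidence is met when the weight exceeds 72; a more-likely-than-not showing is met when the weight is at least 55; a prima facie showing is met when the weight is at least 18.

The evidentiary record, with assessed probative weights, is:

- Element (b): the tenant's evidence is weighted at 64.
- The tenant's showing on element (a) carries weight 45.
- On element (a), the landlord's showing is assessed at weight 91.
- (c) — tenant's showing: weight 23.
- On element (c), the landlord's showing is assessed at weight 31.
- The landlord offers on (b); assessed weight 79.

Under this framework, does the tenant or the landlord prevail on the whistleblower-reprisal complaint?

Stage 1 (tenant, a more-likely-than-not showing, weight is at least 55): (a) 45 (landlord's 91 disregarded) < 55 — fails.
  Not every element is met, so the tenant fails to carry Stage 1.
The landlord prevails.

landlord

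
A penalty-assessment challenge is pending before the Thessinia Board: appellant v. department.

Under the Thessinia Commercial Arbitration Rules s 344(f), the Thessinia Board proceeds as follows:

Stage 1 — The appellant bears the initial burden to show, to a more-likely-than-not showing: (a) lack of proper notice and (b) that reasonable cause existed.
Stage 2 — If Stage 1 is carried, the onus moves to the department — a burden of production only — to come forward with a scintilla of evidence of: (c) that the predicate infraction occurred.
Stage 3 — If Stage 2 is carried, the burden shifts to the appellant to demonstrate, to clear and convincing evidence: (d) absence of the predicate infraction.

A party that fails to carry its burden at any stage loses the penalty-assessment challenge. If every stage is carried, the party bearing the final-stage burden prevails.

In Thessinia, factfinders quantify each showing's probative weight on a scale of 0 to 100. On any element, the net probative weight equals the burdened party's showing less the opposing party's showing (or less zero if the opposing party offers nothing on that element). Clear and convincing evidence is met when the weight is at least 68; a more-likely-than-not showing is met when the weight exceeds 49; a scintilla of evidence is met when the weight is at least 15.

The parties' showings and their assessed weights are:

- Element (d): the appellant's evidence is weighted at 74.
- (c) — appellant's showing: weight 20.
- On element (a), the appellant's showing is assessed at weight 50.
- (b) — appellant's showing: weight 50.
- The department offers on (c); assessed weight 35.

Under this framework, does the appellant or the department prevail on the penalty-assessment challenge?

Stage 1 (appellant, a more-likely-than-not showing, weight exceeds 49): (a) 50 > 49 — meets; (b) 50 > 49 — meets.
  The appellant carries Stage 1; the department now bears the burden.
Stage 2 (department, a scintilla of evidence, weight is at least 15): (c) net 35−20=15 ≥ 15 — meets.
  Stage 2 is satisfied; the onus moves to the appellant.
Stage 3 (appellant, clear and convincing evidence, weight is at least 68): (d) 74 ≥ 68 — meets.
  The appellant carries the last stage.
Every stage carried; the appellant prevails.

appellant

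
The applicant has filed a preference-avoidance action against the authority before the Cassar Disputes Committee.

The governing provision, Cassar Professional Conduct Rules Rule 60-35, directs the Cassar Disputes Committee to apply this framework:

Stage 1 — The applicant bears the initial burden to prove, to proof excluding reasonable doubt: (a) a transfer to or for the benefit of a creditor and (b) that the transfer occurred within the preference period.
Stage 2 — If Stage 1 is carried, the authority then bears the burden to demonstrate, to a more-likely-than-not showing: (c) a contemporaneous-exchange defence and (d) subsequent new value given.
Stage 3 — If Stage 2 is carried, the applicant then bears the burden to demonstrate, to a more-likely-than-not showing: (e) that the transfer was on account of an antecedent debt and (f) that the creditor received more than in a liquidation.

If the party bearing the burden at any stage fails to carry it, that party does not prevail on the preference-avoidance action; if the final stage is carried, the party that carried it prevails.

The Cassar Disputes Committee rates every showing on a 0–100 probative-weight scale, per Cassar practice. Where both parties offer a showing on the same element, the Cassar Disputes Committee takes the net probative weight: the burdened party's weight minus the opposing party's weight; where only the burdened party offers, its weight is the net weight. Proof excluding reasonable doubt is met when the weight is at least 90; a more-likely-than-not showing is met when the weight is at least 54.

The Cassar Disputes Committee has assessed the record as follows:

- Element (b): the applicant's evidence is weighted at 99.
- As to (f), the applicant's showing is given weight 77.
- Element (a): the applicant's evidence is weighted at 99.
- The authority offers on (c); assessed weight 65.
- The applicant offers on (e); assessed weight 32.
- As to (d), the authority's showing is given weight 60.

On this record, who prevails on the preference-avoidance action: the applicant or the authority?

Stage 1 (applicant, proof excluding reasonable doubt, weight is at least 90): (a) 99 ≥ 90 — meets; (b) 99 ≥ 90 — meets.
  The applicant carries Stage 1; the authority now bears the burden.
Stage 2 (authority, a more-likely-than-not showing, weight is at least 54): (c) 65 ≥ 54 — meets; (d) 60 ≥ 54 — meets.
  The authority carries Stage 2; the applicant now bears the burden.
Stage 3 (applicant, a more-likely-than-not showing, weight is at least 54): (e) 32 < 54 — fails; (f) 77 ≥ 54 — meets.
  Not every element is met, so the applicant fails to carry Stage 3.
So the authority prevails.

authority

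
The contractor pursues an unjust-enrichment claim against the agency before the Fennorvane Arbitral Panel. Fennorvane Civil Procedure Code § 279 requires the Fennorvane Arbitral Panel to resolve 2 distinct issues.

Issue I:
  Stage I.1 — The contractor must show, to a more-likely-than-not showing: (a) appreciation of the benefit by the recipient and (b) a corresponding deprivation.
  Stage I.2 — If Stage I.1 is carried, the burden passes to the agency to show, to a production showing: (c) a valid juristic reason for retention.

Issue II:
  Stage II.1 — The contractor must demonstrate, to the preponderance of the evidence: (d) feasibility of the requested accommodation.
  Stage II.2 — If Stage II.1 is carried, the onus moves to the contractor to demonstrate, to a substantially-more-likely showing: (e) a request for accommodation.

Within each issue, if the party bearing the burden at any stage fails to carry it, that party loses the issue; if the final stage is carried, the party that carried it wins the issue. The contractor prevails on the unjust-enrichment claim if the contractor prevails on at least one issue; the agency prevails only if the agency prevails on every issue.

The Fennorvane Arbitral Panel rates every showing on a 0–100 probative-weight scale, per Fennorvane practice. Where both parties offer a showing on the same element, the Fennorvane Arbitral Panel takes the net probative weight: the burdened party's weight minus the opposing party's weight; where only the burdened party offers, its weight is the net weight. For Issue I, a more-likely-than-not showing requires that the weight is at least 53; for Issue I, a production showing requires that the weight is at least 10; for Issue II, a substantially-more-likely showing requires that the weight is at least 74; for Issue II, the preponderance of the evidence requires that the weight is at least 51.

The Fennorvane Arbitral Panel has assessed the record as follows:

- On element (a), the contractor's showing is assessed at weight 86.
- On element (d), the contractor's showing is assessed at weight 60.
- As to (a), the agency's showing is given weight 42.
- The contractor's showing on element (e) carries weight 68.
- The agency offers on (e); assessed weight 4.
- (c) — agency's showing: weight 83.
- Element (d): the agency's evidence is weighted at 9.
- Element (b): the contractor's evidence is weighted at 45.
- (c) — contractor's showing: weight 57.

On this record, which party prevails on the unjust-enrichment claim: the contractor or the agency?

agency

— Issue I —
Stage I.1 — burden on contractor; standard: a more-likely-than-not showing (weight is at least 53).
    (a): 86 − 42 = 44 < 53 [not met]
    (b): 45 < 53 [not met]
  Not every element is met, so the contractor fails to carry Stage I.1.
The agency prevails on this issue.
— Issue II —
At Stage II.1 the contractor must meet the preponderance of the evidence (weight is at least 51): on (d) the weight is 60 less the opposing 9 gives net 51, which does reach 51, so (d) meets the standard.
  All elements met. The contractor retains the burden for Stage II.2.
At Stage II.2 the contractor must meet a substantially-more-likely showing (weight is at least 74): on (e) the weight is 68 less the opposing 4 gives net 64, which does not reach 74, so (e) does not meet the standard.
  The contractor does not carry Stage II.2.
The agency prevails on this issue.
Per-issue: Issue I → agency; Issue II → agency. The contractor must prevail on at least one issue; overall, the agency prevails.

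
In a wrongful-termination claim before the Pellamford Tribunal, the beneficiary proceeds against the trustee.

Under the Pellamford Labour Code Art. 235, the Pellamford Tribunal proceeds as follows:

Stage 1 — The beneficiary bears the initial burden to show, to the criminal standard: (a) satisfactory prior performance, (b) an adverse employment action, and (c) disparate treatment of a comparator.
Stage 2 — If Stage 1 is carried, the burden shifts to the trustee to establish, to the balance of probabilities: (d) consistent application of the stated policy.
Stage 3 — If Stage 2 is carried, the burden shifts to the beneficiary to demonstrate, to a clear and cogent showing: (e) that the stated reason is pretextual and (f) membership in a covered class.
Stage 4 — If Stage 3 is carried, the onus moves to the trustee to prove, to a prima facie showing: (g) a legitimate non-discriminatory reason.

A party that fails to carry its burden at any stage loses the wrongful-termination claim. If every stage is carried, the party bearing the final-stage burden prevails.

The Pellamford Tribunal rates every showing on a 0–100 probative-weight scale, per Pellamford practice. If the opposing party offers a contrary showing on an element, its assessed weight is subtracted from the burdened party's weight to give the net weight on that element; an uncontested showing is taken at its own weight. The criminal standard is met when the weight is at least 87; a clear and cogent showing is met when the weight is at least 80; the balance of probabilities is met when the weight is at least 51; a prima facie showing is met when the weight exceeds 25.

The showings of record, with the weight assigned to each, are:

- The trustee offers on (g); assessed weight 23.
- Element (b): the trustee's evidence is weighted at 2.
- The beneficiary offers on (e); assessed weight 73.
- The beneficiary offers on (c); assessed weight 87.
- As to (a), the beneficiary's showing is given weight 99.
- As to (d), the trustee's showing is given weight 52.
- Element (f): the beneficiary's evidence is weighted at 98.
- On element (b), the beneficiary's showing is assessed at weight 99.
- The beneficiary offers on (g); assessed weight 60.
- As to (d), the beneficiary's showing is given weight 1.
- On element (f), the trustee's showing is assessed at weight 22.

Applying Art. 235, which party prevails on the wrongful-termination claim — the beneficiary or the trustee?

trustee

At Stage 1 the beneficiary must meet the criminal standard (weight is at least 87): on (a) the weight is 99, ≥ 87, so (a) meets the standard; on (b) the weight is 99 less the opposing 2 gives net 97, ≥ 87, so (b) meets the standard; on (c) the weight is 87, ≥ 87, so (c) meets the standard.
  Stage 1 carried; the burden shifts to the trustee.
At Stage 2 the trustee must meet the balance of probabilities (weight is at least 51): on (d) the weight is 52 less the opposing 1 gives net 51, ≥ 51, so (d) meets the standard.
  Stage 2 carried; the burden shifts to the beneficiary.
At Stage 3 the beneficiary must meet a clear and cogent showing (weight is at least 80): on (e) the weight is 73, < 80, so (e) does not meet the standard; on (f) the weight is 98 less the opposing 22 gives net 76, which does not reach 80, so (f) does not meet the standard.
  Not every element is met, so the beneficiary fails to carry Stage 3.
The trustee prevails.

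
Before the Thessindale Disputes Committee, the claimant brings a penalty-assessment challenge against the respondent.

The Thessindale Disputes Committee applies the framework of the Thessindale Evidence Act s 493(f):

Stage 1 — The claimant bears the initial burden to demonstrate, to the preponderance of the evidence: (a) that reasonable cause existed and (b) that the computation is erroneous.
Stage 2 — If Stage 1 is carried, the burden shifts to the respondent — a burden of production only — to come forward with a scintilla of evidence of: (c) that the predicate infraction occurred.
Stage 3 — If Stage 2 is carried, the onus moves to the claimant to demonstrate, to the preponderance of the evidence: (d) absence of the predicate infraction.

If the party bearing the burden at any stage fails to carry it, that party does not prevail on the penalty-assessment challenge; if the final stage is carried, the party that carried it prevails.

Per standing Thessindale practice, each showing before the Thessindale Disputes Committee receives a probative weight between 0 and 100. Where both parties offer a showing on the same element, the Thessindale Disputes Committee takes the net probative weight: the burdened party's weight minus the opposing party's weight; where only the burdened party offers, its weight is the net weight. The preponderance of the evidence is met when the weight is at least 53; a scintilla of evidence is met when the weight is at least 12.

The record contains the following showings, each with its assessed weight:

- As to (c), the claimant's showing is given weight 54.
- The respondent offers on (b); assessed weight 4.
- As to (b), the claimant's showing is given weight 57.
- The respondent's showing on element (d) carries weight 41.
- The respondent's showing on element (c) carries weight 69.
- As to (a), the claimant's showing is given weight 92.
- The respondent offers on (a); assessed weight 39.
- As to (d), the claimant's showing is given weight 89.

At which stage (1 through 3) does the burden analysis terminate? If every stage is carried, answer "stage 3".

Stage 1 — burden on claimant; standard: the preponderance of the evidence (weight is at least 53).
    (a): 92 − 39 = 53 ≥ 53 [met]
    (b): 57 − 4 = 53 ≥ 53 [met]
  All elements met. The burden passes to the respondent.
Stage 2 — burden on respondent; standard: a scintilla of evidence (weight is at least 12).
    (c): 69 − 54 = 15 ≥ 12 [met]
  Stage 2 carried; the burden shifts to the claimant.
Stage 3 — burden on claimant; standard: the preponderance of the evidence (weight is at least 53).
    (d): 89 − 41 = 48 < 53 [not met]
  Stage 3 not carried; the claimant fails its burden.
So the respondent prevails.

stage 3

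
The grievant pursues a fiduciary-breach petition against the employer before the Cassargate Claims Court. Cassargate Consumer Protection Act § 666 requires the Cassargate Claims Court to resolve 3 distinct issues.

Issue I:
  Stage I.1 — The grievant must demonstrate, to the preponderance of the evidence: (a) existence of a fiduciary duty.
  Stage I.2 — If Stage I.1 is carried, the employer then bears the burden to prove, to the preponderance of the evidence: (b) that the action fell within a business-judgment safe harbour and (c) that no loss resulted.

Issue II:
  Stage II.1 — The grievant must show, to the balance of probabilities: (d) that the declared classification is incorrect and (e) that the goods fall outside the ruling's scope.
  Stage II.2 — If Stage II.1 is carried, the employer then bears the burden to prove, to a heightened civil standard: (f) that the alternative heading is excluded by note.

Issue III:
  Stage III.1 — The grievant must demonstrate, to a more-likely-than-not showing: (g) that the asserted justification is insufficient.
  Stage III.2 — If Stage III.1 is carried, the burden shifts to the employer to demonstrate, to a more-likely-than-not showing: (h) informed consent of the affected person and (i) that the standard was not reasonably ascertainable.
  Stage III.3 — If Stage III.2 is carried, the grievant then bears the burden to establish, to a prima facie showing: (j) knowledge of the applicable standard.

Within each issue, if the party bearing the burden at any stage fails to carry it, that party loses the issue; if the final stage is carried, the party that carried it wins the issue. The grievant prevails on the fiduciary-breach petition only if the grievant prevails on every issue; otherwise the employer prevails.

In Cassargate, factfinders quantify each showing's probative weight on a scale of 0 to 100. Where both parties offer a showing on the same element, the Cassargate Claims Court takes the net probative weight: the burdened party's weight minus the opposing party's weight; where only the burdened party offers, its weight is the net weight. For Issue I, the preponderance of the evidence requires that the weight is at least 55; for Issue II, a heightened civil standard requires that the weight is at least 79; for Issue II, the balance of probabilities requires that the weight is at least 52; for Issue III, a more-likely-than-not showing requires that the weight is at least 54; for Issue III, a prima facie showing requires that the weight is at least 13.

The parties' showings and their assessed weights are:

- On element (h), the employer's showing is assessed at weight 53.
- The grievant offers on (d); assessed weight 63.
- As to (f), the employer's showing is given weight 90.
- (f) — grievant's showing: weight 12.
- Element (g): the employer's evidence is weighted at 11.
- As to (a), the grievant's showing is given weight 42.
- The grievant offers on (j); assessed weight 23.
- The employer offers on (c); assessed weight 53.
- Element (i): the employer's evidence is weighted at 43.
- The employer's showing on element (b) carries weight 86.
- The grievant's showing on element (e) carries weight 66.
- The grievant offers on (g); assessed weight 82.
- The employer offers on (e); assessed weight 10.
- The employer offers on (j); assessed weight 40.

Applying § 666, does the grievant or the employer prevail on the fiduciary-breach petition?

employer

— Issue I —
Stage I.1 — burden on grievant; standard: the preponderance of the evidence (weight is at least 55).
    (a): 42 < 55 [not met]
  The grievant does not carry Stage I.1.
So the employer prevails on this issue.
— Issue II —
Stage II.1 (grievant, the balance of probabilities, weight is at least 52): (d) 63 ≥ 52 — meets; (e) net 66−10=56 ≥ 52 — meets.
  The grievant carries Stage II.1; the employer now bears the burden.
Stage II.2 (employer, a heightened civil standard, weight is at least 79): (f) net 90−12=78 < 79 — fails.
  Stage II.2 not carried; the employer fails its burden.
The grievant prevails on this issue.
— Issue III —
At Stage III.1 the grievant must meet a more-likely-than-not showing (weight is at least 54): on (g) the weight is 82 less the opposing 11 gives net 71, which does reach 54, so (g) meets the standard.
  Stage III.1 is satisfied; the onus moves to the employer.
At Stage III.2 the employer must meet a more-likely-than-not showing (weight is at least 54): on (h) the weight is 53, < 54, so (h) does not meet the standard; on (i) the weight is 43, which does not reach 54, so (i) does not meet the standard.
  Stage III.2 not carried; the employer fails its burden.
So the grievant prevails on this issue.
Per-issue: Issue I → employer; Issue II → grievant; Issue III → grievant. The grievant must prevail on every issue; overall, the employer prevails.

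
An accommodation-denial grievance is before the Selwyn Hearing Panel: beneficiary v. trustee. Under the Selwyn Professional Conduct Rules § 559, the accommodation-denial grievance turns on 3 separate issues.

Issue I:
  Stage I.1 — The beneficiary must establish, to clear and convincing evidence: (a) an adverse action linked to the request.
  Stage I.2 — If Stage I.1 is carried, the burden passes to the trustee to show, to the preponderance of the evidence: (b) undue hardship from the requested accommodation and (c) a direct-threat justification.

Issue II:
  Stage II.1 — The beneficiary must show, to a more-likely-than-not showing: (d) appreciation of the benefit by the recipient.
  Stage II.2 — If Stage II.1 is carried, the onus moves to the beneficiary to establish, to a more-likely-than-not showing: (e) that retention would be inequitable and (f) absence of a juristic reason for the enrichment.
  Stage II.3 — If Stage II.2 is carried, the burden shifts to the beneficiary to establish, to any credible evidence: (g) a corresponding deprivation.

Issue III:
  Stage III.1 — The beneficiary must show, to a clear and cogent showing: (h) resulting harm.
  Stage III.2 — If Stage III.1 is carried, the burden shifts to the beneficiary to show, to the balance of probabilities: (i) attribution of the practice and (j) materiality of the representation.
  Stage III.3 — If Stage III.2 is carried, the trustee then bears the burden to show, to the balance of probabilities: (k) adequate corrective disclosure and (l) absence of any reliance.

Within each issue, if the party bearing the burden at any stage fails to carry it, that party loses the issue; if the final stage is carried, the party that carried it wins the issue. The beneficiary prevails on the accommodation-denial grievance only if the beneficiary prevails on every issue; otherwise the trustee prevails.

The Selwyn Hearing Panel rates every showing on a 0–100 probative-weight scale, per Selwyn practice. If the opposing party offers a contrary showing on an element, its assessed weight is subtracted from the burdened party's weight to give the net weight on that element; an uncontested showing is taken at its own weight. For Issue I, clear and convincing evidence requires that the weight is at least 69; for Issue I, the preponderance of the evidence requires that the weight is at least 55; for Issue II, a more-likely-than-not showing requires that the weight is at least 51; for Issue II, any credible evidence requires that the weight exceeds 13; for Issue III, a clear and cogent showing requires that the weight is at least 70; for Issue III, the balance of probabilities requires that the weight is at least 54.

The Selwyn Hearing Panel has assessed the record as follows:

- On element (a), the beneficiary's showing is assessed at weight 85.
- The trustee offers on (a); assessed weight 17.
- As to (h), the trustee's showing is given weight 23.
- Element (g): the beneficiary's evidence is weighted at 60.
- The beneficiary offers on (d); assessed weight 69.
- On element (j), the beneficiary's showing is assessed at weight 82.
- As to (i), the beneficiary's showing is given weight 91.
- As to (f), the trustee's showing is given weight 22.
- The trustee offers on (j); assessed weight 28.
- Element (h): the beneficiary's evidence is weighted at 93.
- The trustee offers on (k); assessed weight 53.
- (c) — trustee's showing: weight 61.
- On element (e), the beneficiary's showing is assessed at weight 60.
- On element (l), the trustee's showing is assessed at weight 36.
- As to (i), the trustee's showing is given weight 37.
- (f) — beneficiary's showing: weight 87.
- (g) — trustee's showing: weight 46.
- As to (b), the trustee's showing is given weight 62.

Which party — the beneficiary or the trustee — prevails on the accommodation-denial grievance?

trustee

— Issue I —
At Stage I.1 the beneficiary must meet clear and convincing evidence (weight is at least 69): on (a) the weight is 85 less the opposing 17 gives net 68, which does not reach 69, so (a) does not meet the standard.
  Stage I.1 not carried; the beneficiary fails its burden.
So the trustee prevails on this issue.
— Issue II —
Stage II.1 (beneficiary, a more-likely-than-not showing, weight is at least 51): (d) 69 ≥ 51 — meets.
  Stage II.1 is satisfied; the beneficiary continues to bear the burden.
Stage II.2 (beneficiary, a more-likely-than-not showing, weight is at least 51): (e) 60 ≥ 51 — meets; (f) net 87−22=65 ≥ 51 — meets.
  Stage II.2 is satisfied; the beneficiary continues to bear the burden.
Stage II.3 (beneficiary, any credible evidence, weight exceeds 13): (g) net 60−46=14 > 13 — meets.
  Stage II.3 carried; the final stage is satisfied.
All stages carried — the beneficiary prevails on this issue.
— Issue III —
Stage III.1 — burden on beneficiary; standard: a clear and cogent showing (weight is at least 70).
    (h): 93 − 23 = 70 ≥ 70 [met]
  Stage III.1 is satisfied; the beneficiary continues to bear the burden.
Stage III.2 — burden on beneficiary; standard: the balance of probabilities (weight is at least 54).
    (i): 91 − 37 = 54 ≥ 54 [met]
    (j): 82 − 28 = 54 ≥ 54 [met]
  Stage III.2 carried; the burden shifts to the trustee.
Stage III.3 — burden on trustee; standard: the balance of probabilities (weight is at least 54).
    (k): 53 < 54 [not met]
    (l): 36 < 54 [not met]
  The trustee does not carry Stage III.3.
So the beneficiary prevails on this issue.
Per-issue: Issue I → trustee; Issue II → beneficiary; Issue III → beneficiary. The beneficiary must prevail on every issue; overall, the trustee prevails.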